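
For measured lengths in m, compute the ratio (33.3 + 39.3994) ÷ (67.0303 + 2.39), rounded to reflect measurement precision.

33.3 + 39.3994 = 72.6994, limited to 1 d.p. → 3 s.f.; 67.0303 + 2.39 = 69.4203, limited to 2 d.p. → 4 s.f.
Carrying full precision, 72.6994 ÷ 69.4203 = 1.04723546283…; keep min(3, 4) = 3 s.f.
Rounded to 3 significant figures: 1.05.

1.05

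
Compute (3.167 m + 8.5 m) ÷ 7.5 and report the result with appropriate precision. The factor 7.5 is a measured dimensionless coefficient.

1.6 m

3.167 m + 8.5 m = 11.667 m; the sum is limited to 1 decimal place (3 s.f.).
Carrying full precision, 11.667 ÷ 7.5 = 1.5556 m; 7.5 has 2 s.f., so the result keeps min(3, 2) = 2 s.f.
Rounded to 2 significant figures: 1.6 m.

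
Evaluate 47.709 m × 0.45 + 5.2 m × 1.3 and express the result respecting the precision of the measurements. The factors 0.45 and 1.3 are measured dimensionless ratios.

28 m

47.709 × 0.45 = 21.46905 → 21 m (2 s.f., last digit at the 10^0 place).
5.2 × 1.3 = 6.76 → 6.8 m (2 s.f., last digit at the 10^-1 place).
Sum: 28.22905 m; keep the coarser place, 10^0.
Result: 28 m.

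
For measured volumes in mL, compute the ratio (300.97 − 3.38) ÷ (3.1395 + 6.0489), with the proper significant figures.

300.97 − 3.38 = 297.59, limited to 2 d.p. → 5 s.f.; 3.1395 + 6.0489 = 9.1884, limited to 4 d.p. → 5 s.f.
Carrying full precision, 297.59 ÷ 9.1884 = 32.3875756388…; keep min(5, 5) = 5 s.f.
Rounded to 5 significant figures: 32.388.

32.388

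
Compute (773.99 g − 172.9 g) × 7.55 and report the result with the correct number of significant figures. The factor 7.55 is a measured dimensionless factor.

773.99 g − 172.9 g = 601.09 g; the difference is limited to 1 decimal place (4 s.f.).
Carrying full precision, 601.09 × 7.55 = 4538.2295 g; 7.55 has 3 s.f., so the result keeps min(4, 3) = 3 s.f.
Rounded to 3 significant figures: 4.54 × 10³ g.

4.54 × 10³ g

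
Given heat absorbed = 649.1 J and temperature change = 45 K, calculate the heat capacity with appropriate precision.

heat capacity = 649.1 J ÷ 45 K = 14.4244444444… J/K.
649.1 has 4 significant figures; 45 has 2.
Division/multiplication keeps the fewest: 2 significant figures.
Rounded: 14 J/K.

14 J/K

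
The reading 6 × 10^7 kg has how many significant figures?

1

6 × 10^7: in scientific notation every digit of the coefficient is significant.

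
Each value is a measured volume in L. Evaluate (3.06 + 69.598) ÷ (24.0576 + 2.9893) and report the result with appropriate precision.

3.06 + 69.598 = 72.658, limited to 2 d.p. → 4 s.f.; 24.0576 + 2.9893 = 27.0469, limited to 4 d.p. → 6 s.f.
Carrying full precision, 72.658 ÷ 27.0469 = 2.68637071162…; keep min(4, 6) = 4 s.f.
Rounded to 4 significant figures: 2.686.

2.686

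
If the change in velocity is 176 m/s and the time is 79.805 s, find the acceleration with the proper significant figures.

acceleration = 176 m/s ÷ 79.805 s = 2.20537560303… m/s².
176 has 3 significant figures; 79.805 has 5.
Division/multiplication keeps the fewest: 3 significant figures.
Rounded: 2.21 m/s².

2.21 m/s²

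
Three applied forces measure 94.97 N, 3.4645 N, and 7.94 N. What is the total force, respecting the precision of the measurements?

94.97 N + 3.4645 N + 7.94 N = 106.3745 N.
Addition/subtraction keeps the fewest decimal places: 94.97 → 2 decimal places, 3.4645 → 4 decimal places, 7.94 → 2 decimal places; limit is 2.
Rounded to 2 decimal places: 106.37 N.

106.37 N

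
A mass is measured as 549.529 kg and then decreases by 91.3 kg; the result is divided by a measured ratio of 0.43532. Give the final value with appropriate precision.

549.529 kg − 91.3 kg = 458.229 kg; the difference is limited to 1 decimal place (4 s.f.).
Carrying full precision, 458.229 ÷ 0.43532 = 1052.62565469… kg; 0.43532 has 5 s.f., so the result keeps min(4, 5) = 4 s.f.
Rounded to 4 significant figures: 1053 kg.

1053 kg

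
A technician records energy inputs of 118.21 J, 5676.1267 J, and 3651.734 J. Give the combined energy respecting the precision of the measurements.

9.44607 × 10^3 J

118.21 J + 5676.1267 J + 3651.734 J = 9446.0707 J.
Addition/subtraction keeps the fewest decimal places: 118.21 → 2 decimal places, 5676.1267 → 4 decimal places, 3651.734 → 3 decimal places; limit is 2.
Rounded to 2 decimal places: 9.44607 × 10^3 J.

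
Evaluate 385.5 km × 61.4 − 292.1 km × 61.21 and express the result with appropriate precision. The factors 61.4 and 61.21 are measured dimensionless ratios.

5.8 × 10^3 km

385.5 × 61.4 = 23669.7 → 2.37 × 10^4 km (3 s.f., last digit at the 10^2 place).
292.1 × 61.21 = 17879.441 → 1.788 × 10^4 km (4 s.f., last digit at the 10^1 place).
Difference: 5790.259 km; keep the coarser place, 10^2.
Result: 5.8 × 10^3 km.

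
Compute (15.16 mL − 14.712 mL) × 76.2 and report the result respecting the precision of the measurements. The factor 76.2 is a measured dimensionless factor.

34 mL

15.16 mL − 14.712 mL = 0.448 mL; the difference is limited to 2 decimal places (2 s.f.).
Carrying full precision, 0.448 × 76.2 = 34.1376 mL; 76.2 has 3 s.f., so the result keeps min(2, 3) = 2 s.f.
Rounded to 2 significant figures: 34 mL.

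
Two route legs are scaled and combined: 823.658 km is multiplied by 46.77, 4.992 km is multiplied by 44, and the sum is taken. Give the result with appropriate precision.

823.658 × 46.77 = 38522.48466 → 3.852 × 10^4 km (4 s.f., last digit at the 10^1 place).
4.992 × 44 = 219.648 → 2.2 × 10^2 km (2 s.f., last digit at the 10^1 place).
Sum: 38742.13266 km; keep the coarser place, 10^1.
Result: 3.874 × 10^4 km.

3.874 × 10^4 km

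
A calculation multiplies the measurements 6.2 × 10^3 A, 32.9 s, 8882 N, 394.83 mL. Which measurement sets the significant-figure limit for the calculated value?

6.2 × 10^3 A → 2 s.f.; 32.9 s → 3 s.f.; 8882 N → 4 s.f.; 394.83 mL → 5 s.f.
The fewest is 2 significant figures, from 6.2 × 10^3 A.

6.2 × 10^3 A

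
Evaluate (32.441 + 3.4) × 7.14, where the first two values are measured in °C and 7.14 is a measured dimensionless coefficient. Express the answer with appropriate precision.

32.441 °C + 3.4 °C = 35.841 °C; the sum is limited to 1 decimal place (3 s.f.).
Carrying full precision, 35.841 × 7.14 = 255.90474 °C; 7.14 has 3 s.f., so the result keeps min(3, 3) = 3 s.f.
Rounded to 3 significant figures: 256 °C.

256 °C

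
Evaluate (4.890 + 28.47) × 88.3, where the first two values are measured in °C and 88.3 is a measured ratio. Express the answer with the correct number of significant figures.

4.890 °C + 28.47 °C = 33.360 °C; the sum is limited to 2 decimal places (4 s.f.).
Carrying full precision, 33.360 × 88.3 = 2945.688 °C; 88.3 has 3 s.f., so the result keeps min(4, 3) = 3 s.f.
Rounded to 3 significant figures: 2.95 × 10³ °C.

2.95 × 10³ °C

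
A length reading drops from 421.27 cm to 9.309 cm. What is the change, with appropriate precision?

411.96 cm

421.27 cm − 9.309 cm = 411.961 cm.
Addition/subtraction keeps the fewest decimal places: 421.27 → 2 decimal places, 9.309 → 3 decimal places; limit is 2.
Rounded to 2 decimal places: 411.96 cm.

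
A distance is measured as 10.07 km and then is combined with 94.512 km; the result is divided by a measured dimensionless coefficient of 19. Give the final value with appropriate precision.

5.5 km

10.07 km + 94.512 km = 104.582 km; the sum is limited to 2 decimal places (5 s.f.).
Carrying full precision, 104.582 ÷ 19 = 5.50431578947… km; 19 has 2 s.f., so the result keeps min(5, 2) = 2 s.f.
Rounded to 2 significant figures: 5.5 km.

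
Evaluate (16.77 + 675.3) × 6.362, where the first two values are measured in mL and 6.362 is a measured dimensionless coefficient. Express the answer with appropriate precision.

4403 mL

16.77 mL + 675.3 mL = 692.07 mL; the sum is limited to 1 decimal place (4 s.f.).
Carrying full precision, 692.07 × 6.362 = 4402.94934 mL; 6.362 has 4 s.f., so the result keeps min(4, 4) = 4 s.f.
Rounded to 4 significant figures: 4403 mL.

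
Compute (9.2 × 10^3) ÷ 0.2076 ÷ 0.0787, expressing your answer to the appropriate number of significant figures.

(9.2 × 10^3) ÷ 0.2076 ÷ 0.0787 = 563100.283264…
Multiplication/division keeps the fewest significant figures: 9.2 × 10^3 → 2 s.f., 0.2076 → 4 s.f., 0.0787 → 3 s.f.; limit is 2.
Rounded to 2 significant figures: 5.6 × 10^5.

5.6 × 10^5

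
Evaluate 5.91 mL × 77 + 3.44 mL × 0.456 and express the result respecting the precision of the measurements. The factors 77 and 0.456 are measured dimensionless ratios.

5.91 × 77 = 455.07 → 4.6 × 10² mL (2 s.f., last digit at the 10^1 place).
3.44 × 0.456 = 1.56864 → 1.57 mL (3 s.f., last digit at the 10^-2 place).
Sum: 456.63864 mL; keep the coarser place, 10^1.
Result: 4.6 × 10² mL.

4.6 × 10² mL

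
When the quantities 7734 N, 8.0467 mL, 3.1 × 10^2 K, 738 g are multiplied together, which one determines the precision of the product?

3.1 × 10^2 K

7734 N → 4 s.f.; 8.0467 mL → 5 s.f.; 3.1 × 10^2 K → 2 s.f.; 738 g → 3 s.f.
The fewest is 2 significant figures, from 3.1 × 10^2 K.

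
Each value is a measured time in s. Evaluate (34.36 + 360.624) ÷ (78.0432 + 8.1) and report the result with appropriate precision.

34.36 + 360.624 = 394.984, limited to 2 d.p. → 5 s.f.; 78.0432 + 8.1 = 86.1432, limited to 1 d.p. → 3 s.f.
Carrying full precision, 394.984 ÷ 86.1432 = 4.58520231429…; keep min(5, 3) = 3 s.f.
Rounded to 3 significant figures: 4.59.

4.59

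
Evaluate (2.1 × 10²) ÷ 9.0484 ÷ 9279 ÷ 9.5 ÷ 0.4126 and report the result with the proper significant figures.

(2.1 × 10²) ÷ 9.0484 ÷ 9279 ÷ 9.5 ÷ 0.4126 = 0.000638106987036…
Multiplication/division keeps the fewest significant figures: 2.1 × 10² → 2 s.f., 9.0484 → 5 s.f., 9279 → 4 s.f., 9.5 → 2 s.f., 0.4126 → 4 s.f.; limit is 2.
Rounded to 2 significant figures: 6.4 × 10⁻⁴.

6.4 × 10⁻⁴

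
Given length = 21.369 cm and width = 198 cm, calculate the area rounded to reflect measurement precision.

4.23 × 10³ cm²

area = 21.369 cm × 198 cm = 4231.062 cm².
21.369 has 5 significant figures; 198 has 3.
Division/multiplication keeps the fewest: 3 significant figures.
Rounded: 4.23 × 10³ cm².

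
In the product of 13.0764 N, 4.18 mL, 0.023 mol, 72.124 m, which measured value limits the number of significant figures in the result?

0.023 mol

13.0764 N → 6 s.f.; 4.18 mL → 3 s.f.; 0.023 mol → 2 s.f.; 72.124 m → 5 s.f.
The fewest is 2 significant figures, from 0.023 mol.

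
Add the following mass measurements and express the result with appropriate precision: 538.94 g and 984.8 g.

1523.7 g

538.94 g + 984.8 g = 1523.74 g.
Addition/subtraction keeps the fewest decimal places: 538.94 → 2 decimal places, 984.8 → 1 decimal place; limit is 1.
Rounded to 1 decimal place: 1523.7 g.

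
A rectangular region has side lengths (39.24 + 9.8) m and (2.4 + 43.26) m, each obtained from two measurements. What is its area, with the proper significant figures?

39.24 + 9.8 = 49.04, limited to 1 d.p. → 3 s.f.; 2.4 + 43.26 = 45.66, limited to 1 d.p. → 3 s.f.
Carrying full precision, 49.04 × 45.66 = 2239.1664; keep min(3, 3) = 3 s.f.
Rounded to 3 significant figures: 2.24 × 10^3 m².

2.24 × 10^3 m²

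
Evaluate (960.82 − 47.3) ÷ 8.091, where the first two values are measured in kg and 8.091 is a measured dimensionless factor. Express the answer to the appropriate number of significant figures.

960.82 kg − 47.3 kg = 913.52 kg; the difference is limited to 1 decimal place (4 s.f.).
Carrying full precision, 913.52 ÷ 8.091 = 112.905697689… kg; 8.091 has 4 s.f., so the result keeps min(4, 4) = 4 s.f.
Rounded to 4 significant figures: 112.9 kg.

112.9 kg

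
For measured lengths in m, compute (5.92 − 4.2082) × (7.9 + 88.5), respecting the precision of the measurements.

5.92 − 4.2082 = 1.7118, limited to 2 d.p. → 3 s.f.; 7.9 + 88.5 = 96.4, limited to 1 d.p. → 3 s.f.
Carrying full precision, 1.7118 × 96.4 = 165.01752; keep min(3, 3) = 3 s.f.
Rounded to 3 significant figures: 165 m².

165 m²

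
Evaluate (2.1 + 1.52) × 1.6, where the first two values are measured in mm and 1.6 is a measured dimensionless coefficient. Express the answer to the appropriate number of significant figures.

5.8 mm

2.1 mm + 1.52 mm = 3.62 mm; the sum is limited to 1 decimal place (2 s.f.).
Carrying full precision, 3.62 × 1.6 = 5.792 mm; 1.6 has 2 s.f., so the result keeps min(2, 2) = 2 s.f.
Rounded to 2 significant figures: 5.8 mm.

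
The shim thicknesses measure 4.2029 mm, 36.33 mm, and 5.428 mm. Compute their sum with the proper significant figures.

4.2029 mm + 36.33 mm + 5.428 mm = 45.9609 mm.
Addition/subtraction keeps the fewest decimal places: 4.2029 → 4 decimal places, 36.33 → 2 decimal places, 5.428 → 3 decimal places; limit is 2.
Rounded to 2 decimal places: 45.96 mm.

45.96 mm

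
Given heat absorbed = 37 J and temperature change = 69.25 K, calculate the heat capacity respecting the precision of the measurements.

0.53 J/K

heat capacity = 37 J ÷ 69.25 K = 0.534296028881… J/K.
37 has 2 significant figures; 69.25 has 4.
Division/multiplication keeps the fewest: 2 significant figures.
Rounded: 0.53 J/K.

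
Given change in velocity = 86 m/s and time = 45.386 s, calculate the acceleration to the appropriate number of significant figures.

1.9 m/s²

acceleration = 86 m/s ÷ 45.386 s = 1.89485744503… m/s².
86 has 2 significant figures; 45.386 has 5.
Division/multiplication keeps the fewest: 2 significant figures.
Rounded: 1.9 m/s².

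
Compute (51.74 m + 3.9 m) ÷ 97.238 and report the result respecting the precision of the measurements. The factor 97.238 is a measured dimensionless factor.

51.74 m + 3.9 m = 55.64 m; the sum is limited to 1 decimal place (3 s.f.).
Carrying full precision, 55.64 ÷ 97.238 = 0.572204282276… m; 97.238 has 5 s.f., so the result keeps min(3, 5) = 3 s.f.
Rounded to 3 significant figures: 0.572 m.

0.572 m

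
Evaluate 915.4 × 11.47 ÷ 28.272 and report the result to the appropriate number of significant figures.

915.4 × 11.47 ÷ 28.272 = 371.379385965…
Multiplication/division keeps the fewest significant figures: 915.4 → 4 s.f., 11.47 → 4 s.f., 28.272 → 5 s.f.; limit is 4.
Rounded to 4 significant figures: 371.4.

371.4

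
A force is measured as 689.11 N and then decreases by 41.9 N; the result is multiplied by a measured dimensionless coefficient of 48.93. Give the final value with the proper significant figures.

3.167 × 10^4 N

689.11 N − 41.9 N = 647.21 N; the difference is limited to 1 decimal place (4 s.f.).
Carrying full precision, 647.21 × 48.93 = 31667.9853 N; 48.93 has 4 s.f., so the result keeps min(4, 4) = 4 s.f.
Rounded to 4 significant figures: 3.167 × 10^4 N.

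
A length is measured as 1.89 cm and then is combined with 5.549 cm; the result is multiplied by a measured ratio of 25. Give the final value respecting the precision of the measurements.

1.9 × 10² cm

1.89 cm + 5.549 cm = 7.439 cm; the sum is limited to 2 decimal places (3 s.f.).
Carrying full precision, 7.439 × 25 = 185.975 cm; 25 has 2 s.f., so the result keeps min(3, 2) = 2 s.f.
Rounded to 2 significant figures: 1.9 × 10² cm.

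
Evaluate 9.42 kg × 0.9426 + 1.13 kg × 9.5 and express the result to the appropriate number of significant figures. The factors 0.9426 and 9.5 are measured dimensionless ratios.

9.42 × 0.9426 = 8.879292 → 8.88 kg (3 s.f., last digit at the 10^-2 place).
1.13 × 9.5 = 10.735 → 11 kg (2 s.f., last digit at the 10^0 place).
Sum: 19.614292 kg; keep the coarser place, 10^0.
Result: 2.0 × 10^1 kg.

2.0 × 10^1 kg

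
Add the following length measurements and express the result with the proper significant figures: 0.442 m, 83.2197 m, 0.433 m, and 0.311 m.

84.406 m

0.442 m + 83.2197 m + 0.433 m + 0.311 m = 84.4057 m.
Addition/subtraction keeps the fewest decimal places: 0.442 → 3 decimal places, 83.2197 → 4 decimal places, 0.433 → 3 decimal places, 0.311 → 3 decimal places; limit is 3.
Rounded to 3 decimal places: 84.406 m.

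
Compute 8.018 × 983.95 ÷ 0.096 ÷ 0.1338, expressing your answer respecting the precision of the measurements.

8.018 × 983.95 ÷ 0.096 ÷ 0.1338 = 614202.720167…
Multiplication/division keeps the fewest significant figures: 8.018 → 4 s.f., 983.95 → 5 s.f., 0.096 → 2 s.f., 0.1338 → 4 s.f.; limit is 2.
Rounded to 2 significant figures: 6.1 × 10^5.

6.1 × 10^5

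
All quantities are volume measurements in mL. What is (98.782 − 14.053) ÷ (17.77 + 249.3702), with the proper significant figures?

98.782 − 14.053 = 84.729, limited to 3 d.p. → 5 s.f.; 17.77 + 249.3702 = 267.1402, limited to 2 d.p. → 5 s.f.
Carrying full precision, 84.729 ÷ 267.1402 = 0.317170534423…; keep min(5, 5) = 5 s.f.
Rounded to 5 significant figures: 0.31717.

0.31717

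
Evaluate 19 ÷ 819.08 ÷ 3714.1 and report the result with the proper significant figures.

6.2 × 10⁻⁶

19 ÷ 819.08 ÷ 3714.1 = 0.00000624559310129…
Multiplication/division keeps the fewest significant figures: 19 → 2 s.f., 819.08 → 5 s.f., 3714.1 → 5 s.f.; limit is 2.
Rounded to 2 significant figures: 6.2 × 10⁻⁶.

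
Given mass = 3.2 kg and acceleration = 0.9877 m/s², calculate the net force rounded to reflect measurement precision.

3.2 N

net force = 3.2 kg × 0.9877 m/s² = 3.16064 N.
3.2 has 2 significant figures; 0.9877 has 4.
Division/multiplication keeps the fewest: 2 significant figures.
Rounded: 3.2 N.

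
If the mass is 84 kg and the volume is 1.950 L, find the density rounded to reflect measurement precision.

density = 84 kg ÷ 1.950 L = 43.0769230769… kg/L.
84 has 2 significant figures; 1.950 has 4.
Division/multiplication keeps the fewest: 2 significant figures.
Rounded: 43 kg/L.

43 kg/L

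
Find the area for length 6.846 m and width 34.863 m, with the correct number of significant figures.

238.7 m²

area = 6.846 m × 34.863 m = 238.672098 m².
6.846 has 4 significant figures; 34.863 has 5.
Division/multiplication keeps the fewest: 4 significant figures.
Rounded: 238.7 m².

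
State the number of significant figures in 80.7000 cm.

80.7000: trailing zeros after a decimal point are significant; zeros between nonzero digits are significant.

6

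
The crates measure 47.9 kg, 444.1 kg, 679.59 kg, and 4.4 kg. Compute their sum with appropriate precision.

1176.0 kg

47.9 kg + 444.1 kg + 679.59 kg + 4.4 kg = 1175.99 kg.
Addition/subtraction keeps the fewest decimal places: 47.9 → 1 decimal place, 444.1 → 1 decimal place, 679.59 → 2 decimal places, 4.4 → 1 decimal place; limit is 1.
Rounded to 1 decimal place: 1176.0 kg.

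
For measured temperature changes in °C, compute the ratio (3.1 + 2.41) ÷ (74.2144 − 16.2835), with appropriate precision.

0.095

3.1 + 2.41 = 5.51, limited to 1 d.p. → 2 s.f.; 74.2144 − 16.2835 = 57.9309, limited to 4 d.p. → 6 s.f.
Carrying full precision, 5.51 ÷ 57.9309 = 0.0951133160369…; keep min(2, 6) = 2 s.f.
Rounded to 2 significant figures: 0.095.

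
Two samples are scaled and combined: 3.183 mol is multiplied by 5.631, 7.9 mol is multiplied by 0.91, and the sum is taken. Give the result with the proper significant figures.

25.1 mol

3.183 × 5.631 = 17.923473 → 17.92 mol (4 s.f., last digit at the 10^-2 place).
7.9 × 0.91 = 7.189 → 7.2 mol (2 s.f., last digit at the 10^-1 place).
Sum: 25.112473 mol; keep the coarser place, 10^-1.
Result: 25.1 mol.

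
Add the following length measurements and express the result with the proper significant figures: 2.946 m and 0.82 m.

3.77 m

2.946 m + 0.82 m = 3.766 m.
Addition/subtraction keeps the fewest decimal places: 2.946 → 3 decimal places, 0.82 → 2 decimal places; limit is 2.
Rounded to 2 decimal places: 3.77 m.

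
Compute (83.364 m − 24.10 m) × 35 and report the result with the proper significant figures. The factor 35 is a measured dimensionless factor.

83.364 m − 24.10 m = 59.264 m; the difference is limited to 2 decimal places (4 s.f.).
Carrying full precision, 59.264 × 35 = 2074.24 m; 35 has 2 s.f., so the result keeps min(4, 2) = 2 s.f.
Rounded to 2 significant figures: 2.1 × 10^3 m.

2.1 × 10^3 m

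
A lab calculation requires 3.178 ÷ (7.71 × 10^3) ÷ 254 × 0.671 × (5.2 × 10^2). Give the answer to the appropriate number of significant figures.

5.7 × 10^-4

3.178 ÷ (7.71 × 10^3) ÷ 254 × 0.671 × (5.2 × 10^2) = 0.000566228417946…
Multiplication/division keeps the fewest significant figures: 3.178 → 4 s.f., 7.71 × 10^3 → 3 s.f., 254 → 3 s.f., 0.671 → 3 s.f., 5.2 × 10^2 → 2 s.f.; limit is 2.
Rounded to 2 significant figures: 5.7 × 10^-4.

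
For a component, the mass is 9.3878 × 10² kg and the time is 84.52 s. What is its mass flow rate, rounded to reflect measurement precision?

11.11 kg/s

mass flow rate = 9.3878 × 10² kg ÷ 84.52 s = 11.1071935637… kg/s.
9.3878 × 10² has 5 significant figures; 84.52 has 4.
Division/multiplication keeps the fewest: 4 significant figures.
Rounded: 11.11 kg/s.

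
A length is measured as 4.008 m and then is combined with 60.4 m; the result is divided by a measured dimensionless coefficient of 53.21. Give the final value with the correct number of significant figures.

4.008 m + 60.4 m = 64.408 m; the sum is limited to 1 decimal place (3 s.f.).
Carrying full precision, 64.408 ÷ 53.21 = 1.21044916369… m; 53.21 has 4 s.f., so the result keeps min(3, 4) = 3 s.f.
Rounded to 3 significant figures: 1.21 m.

1.21 m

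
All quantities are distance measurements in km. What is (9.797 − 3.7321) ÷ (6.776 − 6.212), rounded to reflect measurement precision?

9.797 − 3.7321 = 6.0649, limited to 3 d.p. → 4 s.f.; 6.776 − 6.212 = 0.564, limited to 3 d.p. → 3 s.f.
Carrying full precision, 6.0649 ÷ 0.564 = 10.7533687943…; keep min(4, 3) = 3 s.f.
Rounded to 3 significant figures: 10.8.

10.8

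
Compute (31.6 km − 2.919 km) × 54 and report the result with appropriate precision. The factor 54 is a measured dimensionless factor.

31.6 km − 2.919 km = 28.681 km; the difference is limited to 1 decimal place (3 s.f.).
Carrying full precision, 28.681 × 54 = 1548.774 km; 54 has 2 s.f., so the result keeps min(3, 2) = 2 s.f.
Rounded to 2 significant figures: 1.5 × 10^3 km.

1.5 × 10^3 km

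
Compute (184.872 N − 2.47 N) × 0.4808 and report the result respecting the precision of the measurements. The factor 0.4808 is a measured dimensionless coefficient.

184.872 N − 2.47 N = 182.402 N; the difference is limited to 2 decimal places (5 s.f.).
Carrying full precision, 182.402 × 0.4808 = 87.6988816 N; 0.4808 has 4 s.f., so the result keeps min(5, 4) = 4 s.f.
Rounded to 4 significant figures: 87.70 N.

87.70 N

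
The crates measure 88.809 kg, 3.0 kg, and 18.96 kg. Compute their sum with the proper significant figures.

88.809 kg + 3.0 kg + 18.96 kg = 110.769 kg.
Addition/subtraction keeps the fewest decimal places: 88.809 → 3 decimal places, 3.0 → 1 decimal place, 18.96 → 2 decimal places; limit is 1.
Rounded to 1 decimal place: 110.8 kg.

110.8 kg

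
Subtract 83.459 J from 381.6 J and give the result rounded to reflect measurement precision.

381.6 J − 83.459 J = 298.141 J.
Addition/subtraction keeps the fewest decimal places: 381.6 → 1 decimal place, 83.459 → 3 decimal places; limit is 1.
Rounded to 1 decimal place: 298.1 J.

298.1 J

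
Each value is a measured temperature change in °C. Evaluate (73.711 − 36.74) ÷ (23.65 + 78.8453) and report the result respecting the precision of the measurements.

0.3607

73.711 − 36.74 = 36.971, limited to 2 d.p. → 4 s.f.; 23.65 + 78.8453 = 102.4953, limited to 2 d.p. → 5 s.f.
Carrying full precision, 36.971 ÷ 102.4953 = 0.360709222764…; keep min(4, 5) = 4 s.f.
Rounded to 4 significant figures: 0.3607.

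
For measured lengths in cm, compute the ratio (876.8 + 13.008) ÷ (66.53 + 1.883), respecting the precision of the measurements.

13.01

876.8 + 13.008 = 889.808, limited to 1 d.p. → 4 s.f.; 66.53 + 1.883 = 68.413, limited to 2 d.p. → 4 s.f.
Carrying full precision, 889.808 ÷ 68.413 = 13.0064169091…; keep min(4, 4) = 4 s.f.
Rounded to 4 significant figures: 13.01.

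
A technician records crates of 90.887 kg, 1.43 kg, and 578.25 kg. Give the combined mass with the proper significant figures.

90.887 kg + 1.43 kg + 578.25 kg = 670.567 kg.
Addition/subtraction keeps the fewest decimal places: 90.887 → 3 decimal places, 1.43 → 2 decimal places, 578.25 → 2 decimal places; limit is 2.
Rounded to 2 decimal places: 670.57 kg.

670.57 kg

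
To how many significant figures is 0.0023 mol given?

0.0023: leading zeros are not significant.

2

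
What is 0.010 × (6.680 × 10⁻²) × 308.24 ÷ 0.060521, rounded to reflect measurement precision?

3.4

0.010 × (6.680 × 10⁻²) × 308.24 ÷ 0.060521 = 3.40219626245…
Multiplication/division keeps the fewest significant figures: 0.010 → 2 s.f., 6.680 × 10⁻² → 4 s.f., 308.24 → 5 s.f., 0.060521 → 5 s.f.; limit is 2.
Rounded to 2 significant figures: 3.4.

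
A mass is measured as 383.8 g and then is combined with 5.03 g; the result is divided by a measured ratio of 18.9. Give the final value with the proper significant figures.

20.6 g

383.8 g + 5.03 g = 388.83 g; the sum is limited to 1 decimal place (4 s.f.).
Carrying full precision, 388.83 ÷ 18.9 = 20.573015873… g; 18.9 has 3 s.f., so the result keeps min(4, 3) = 3 s.f.
Rounded to 3 significant figures: 20.6 g.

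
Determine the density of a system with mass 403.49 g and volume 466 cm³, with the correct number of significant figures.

density = 403.49 g ÷ 466 cm³ = 0.865858369099… g/cm³.
403.49 has 5 significant figures; 466 has 3.
Division/multiplication keeps the fewest: 3 significant figures.
Rounded: 0.866 g/cm³.

0.866 g/cm³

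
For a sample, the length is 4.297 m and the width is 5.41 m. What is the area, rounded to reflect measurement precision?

23.2 m²

area = 4.297 m × 5.41 m = 23.24677 m².
4.297 has 4 significant figures; 5.41 has 3.
Division/multiplication keeps the fewest: 3 significant figures.
Rounded: 23.2 m².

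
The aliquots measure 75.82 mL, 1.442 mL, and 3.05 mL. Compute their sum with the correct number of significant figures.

75.82 mL + 1.442 mL + 3.05 mL = 80.312 mL.
Addition/subtraction keeps the fewest decimal places: 75.82 → 2 decimal places, 1.442 → 3 decimal places, 3.05 → 2 decimal places; limit is 2.
Rounded to 2 decimal places: 80.31 mL.

80.31 mL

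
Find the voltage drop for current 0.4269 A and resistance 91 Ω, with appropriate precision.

39 V

voltage drop = 0.4269 A × 91 Ω = 38.8479 V.
0.4269 has 4 significant figures; 91 has 2.
Division/multiplication keeps the fewest: 2 significant figures.
Rounded: 39 V.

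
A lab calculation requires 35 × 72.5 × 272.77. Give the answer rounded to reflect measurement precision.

35 × 72.5 × 272.77 = 692153.875
Multiplication/division keeps the fewest significant figures: 35 → 2 s.f., 72.5 → 3 s.f., 272.77 → 5 s.f.; limit is 2.
Rounded to 2 significant figures: 6.9 × 10⁵.

6.9 × 10⁵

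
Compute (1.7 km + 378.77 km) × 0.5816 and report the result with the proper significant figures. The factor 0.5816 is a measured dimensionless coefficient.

1.7 km + 378.77 km = 380.47 km; the sum is limited to 1 decimal place (4 s.f.).
Carrying full precision, 380.47 × 0.5816 = 221.281352 km; 0.5816 has 4 s.f., so the result keeps min(4, 4) = 4 s.f.
Rounded to 4 significant figures: 221.3 km.

221.3 km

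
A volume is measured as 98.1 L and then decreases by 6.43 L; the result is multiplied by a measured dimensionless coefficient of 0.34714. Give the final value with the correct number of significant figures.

31.8 L

98.1 L − 6.43 L = 91.67 L; the difference is limited to 1 decimal place (3 s.f.).
Carrying full precision, 91.67 × 0.34714 = 31.8223238 L; 0.34714 has 5 s.f., so the result keeps min(3, 5) = 3 s.f.
Rounded to 3 significant figures: 31.8 L.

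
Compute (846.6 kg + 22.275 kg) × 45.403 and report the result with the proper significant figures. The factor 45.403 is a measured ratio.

846.6 kg + 22.275 kg = 868.875 kg; the sum is limited to 1 decimal place (4 s.f.).
Carrying full precision, 868.875 × 45.403 = 39449.531625 kg; 45.403 has 5 s.f., so the result keeps min(4, 5) = 4 s.f.
Rounded to 4 significant figures: 3.945 × 10⁴ kg.

3.945 × 10⁴ kg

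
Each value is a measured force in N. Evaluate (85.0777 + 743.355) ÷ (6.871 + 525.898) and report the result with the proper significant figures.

1.55496

85.0777 + 743.355 = 828.4327, limited to 3 d.p. → 6 s.f.; 6.871 + 525.898 = 532.769, limited to 3 d.p. → 6 s.f.
Carrying full precision, 828.4327 ÷ 532.769 = 1.55495665101…; keep min(6, 6) = 6 s.f.
Rounded to 6 significant figures: 1.55496.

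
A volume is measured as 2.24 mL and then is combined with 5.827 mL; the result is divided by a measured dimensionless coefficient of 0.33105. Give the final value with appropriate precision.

2.24 mL + 5.827 mL = 8.067 mL; the sum is limited to 2 decimal places (3 s.f.).
Carrying full precision, 8.067 ÷ 0.33105 = 24.3679202537… mL; 0.33105 has 5 s.f., so the result keeps min(3, 5) = 3 s.f.
Rounded to 3 significant figures: 24.4 mL.

24.4 mL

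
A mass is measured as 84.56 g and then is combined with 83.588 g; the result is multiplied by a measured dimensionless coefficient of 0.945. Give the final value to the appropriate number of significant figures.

1.59 × 10² g

84.56 g + 83.588 g = 168.148 g; the sum is limited to 2 decimal places (5 s.f.).
Carrying full precision, 168.148 × 0.945 = 158.89986 g; 0.945 has 3 s.f., so the result keeps min(5, 3) = 3 s.f.
Rounded to 3 significant figures: 1.59 × 10² g.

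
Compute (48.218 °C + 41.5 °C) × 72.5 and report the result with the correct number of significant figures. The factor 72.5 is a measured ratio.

48.218 °C + 41.5 °C = 89.718 °C; the sum is limited to 1 decimal place (3 s.f.).
Carrying full precision, 89.718 × 72.5 = 6504.555 °C; 72.5 has 3 s.f., so the result keeps min(3, 3) = 3 s.f.
Rounded to 3 significant figures: 6.50 × 10³ °C.

6.50 × 10³ °C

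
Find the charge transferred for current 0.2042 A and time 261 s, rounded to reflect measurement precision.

53.3 C

charge transferred = 0.2042 A × 261 s = 53.2962 C.
0.2042 has 4 significant figures; 261 has 3.
Division/multiplication keeps the fewest: 3 significant figures.
Rounded: 53.3 C.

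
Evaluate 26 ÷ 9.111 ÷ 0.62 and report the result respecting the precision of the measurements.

4.6

26 ÷ 9.111 ÷ 0.62 = 4.60273118988…
Multiplication/division keeps the fewest significant figures: 26 → 2 s.f., 9.111 → 4 s.f., 0.62 → 2 s.f.; limit is 2.
Rounded to 2 significant figures: 4.6.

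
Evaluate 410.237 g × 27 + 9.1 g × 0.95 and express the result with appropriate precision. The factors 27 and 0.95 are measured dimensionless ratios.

1.1 × 10^4 g

410.237 × 27 = 11076.399 → 1.1 × 10^4 g (2 s.f., last digit at the 10^3 place).
9.1 × 0.95 = 8.645 → 8.6 g (2 s.f., last digit at the 10^-1 place).
Sum: 11085.044 g; keep the coarser place, 10^3.
Result: 1.1 × 10^4 g.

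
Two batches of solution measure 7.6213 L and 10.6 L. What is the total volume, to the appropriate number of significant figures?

7.6213 L + 10.6 L = 18.2213 L.
Addition/subtraction keeps the fewest decimal places: 7.6213 → 4 decimal places, 10.6 → 1 decimal place; limit is 1.
Rounded to 1 decimal place: 18.2 L.

18.2 L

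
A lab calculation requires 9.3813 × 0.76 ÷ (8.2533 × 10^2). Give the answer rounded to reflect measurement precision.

0.0086

9.3813 × 0.76 ÷ (8.2533 × 10^2) = 0.00863871178801…
Multiplication/division keeps the fewest significant figures: 9.3813 → 5 s.f., 0.76 → 2 s.f., 8.2533 × 10^2 → 5 s.f.; limit is 2.
Rounded to 2 significant figures: 0.0086.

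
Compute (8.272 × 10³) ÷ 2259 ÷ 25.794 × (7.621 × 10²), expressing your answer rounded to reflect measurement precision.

(8.272 × 10³) ÷ 2259 ÷ 25.794 × (7.621 × 10²) = 108.190109652…
Multiplication/division keeps the fewest significant figures: 8.272 × 10³ → 4 s.f., 2259 → 4 s.f., 25.794 → 5 s.f., 7.621 × 10² → 4 s.f.; limit is 4.
Rounded to 4 significant figures: 108.2.

108.2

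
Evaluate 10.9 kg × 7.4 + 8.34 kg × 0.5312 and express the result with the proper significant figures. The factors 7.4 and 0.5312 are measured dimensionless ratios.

85 kg

10.9 × 7.4 = 80.66 → 81 kg (2 s.f., last digit at the 10^0 place).
8.34 × 0.5312 = 4.430208 → 4.43 kg (3 s.f., last digit at the 10^-2 place).
Sum: 85.090208 kg; keep the coarser place, 10^0.
Result: 85 kg.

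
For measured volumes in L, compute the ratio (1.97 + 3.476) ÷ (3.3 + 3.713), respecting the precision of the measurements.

1.97 + 3.476 = 5.446, limited to 2 d.p. → 3 s.f.; 3.3 + 3.713 = 7.013, limited to 1 d.p. → 2 s.f.
Carrying full precision, 5.446 ÷ 7.013 = 0.776557821189…; keep min(3, 2) = 2 s.f.
Rounded to 2 significant figures: 0.78.

0.78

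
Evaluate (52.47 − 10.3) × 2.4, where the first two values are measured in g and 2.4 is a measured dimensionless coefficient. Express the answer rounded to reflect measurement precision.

52.47 g − 10.3 g = 42.17 g; the difference is limited to 1 decimal place (3 s.f.).
Carrying full precision, 42.17 × 2.4 = 101.208 g; 2.4 has 2 s.f., so the result keeps min(3, 2) = 2 s.f.
Rounded to 2 significant figures: 1.0 × 10² g.

1.0 × 10² g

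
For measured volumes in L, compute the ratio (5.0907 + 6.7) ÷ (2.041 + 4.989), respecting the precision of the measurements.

5.0907 + 6.7 = 11.7907, limited to 1 d.p. → 3 s.f.; 2.041 + 4.989 = 7.030, limited to 3 d.p. → 4 s.f.
Carrying full precision, 11.7907 ÷ 7.030 = 1.67719772404…; keep min(3, 4) = 3 s.f.
Rounded to 3 significant figures: 1.68.

1.68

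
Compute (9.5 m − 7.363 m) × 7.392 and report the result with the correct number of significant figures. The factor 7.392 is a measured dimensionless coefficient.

16 m

9.5 m − 7.363 m = 2.137 m; the difference is limited to 1 decimal place (2 s.f.).
Carrying full precision, 2.137 × 7.392 = 15.796704 m; 7.392 has 4 s.f., so the result keeps min(2, 4) = 2 s.f.
Rounded to 2 significant figures: 16 m.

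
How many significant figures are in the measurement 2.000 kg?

2.000: trailing zeros after a decimal point are significant.

4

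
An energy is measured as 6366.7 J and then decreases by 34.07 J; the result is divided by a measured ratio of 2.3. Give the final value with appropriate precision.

6366.7 J − 34.07 J = 6332.63 J; the difference is limited to 1 decimal place (5 s.f.).
Carrying full precision, 6332.63 ÷ 2.3 = 2753.3173913… J; 2.3 has 2 s.f., so the result keeps min(5, 2) = 2 s.f.
Rounded to 2 significant figures: 2.8 × 10^3 J.

2.8 × 10^3 J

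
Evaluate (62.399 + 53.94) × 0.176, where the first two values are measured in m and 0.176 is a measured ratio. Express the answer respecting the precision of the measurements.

20.5 m

62.399 m + 53.94 m = 116.339 m; the sum is limited to 2 decimal places (5 s.f.).
Carrying full precision, 116.339 × 0.176 = 20.475664 m; 0.176 has 3 s.f., so the result keeps min(5, 3) = 3 s.f.
Rounded to 3 significant figures: 20.5 m.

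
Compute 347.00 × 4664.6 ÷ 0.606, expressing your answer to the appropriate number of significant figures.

347.00 × 4664.6 ÷ 0.606 = 2670983.82838…
Multiplication/division keeps the fewest significant figures: 347.00 → 5 s.f., 4664.6 → 5 s.f., 0.606 → 3 s.f.; limit is 3.
Rounded to 3 significant figures: 2.67 × 10⁶.

2.67 × 10⁶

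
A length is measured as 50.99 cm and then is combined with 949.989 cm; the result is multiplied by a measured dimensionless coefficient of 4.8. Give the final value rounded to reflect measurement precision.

50.99 cm + 949.989 cm = 1000.979 cm; the sum is limited to 2 decimal places (6 s.f.).
Carrying full precision, 1000.979 × 4.8 = 4804.6992 cm; 4.8 has 2 s.f., so the result keeps min(6, 2) = 2 s.f.
Rounded to 2 significant figures: 4.8 × 10^3 cm.

4.8 × 10^3 cm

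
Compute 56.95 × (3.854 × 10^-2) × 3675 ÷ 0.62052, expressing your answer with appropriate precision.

1.300 × 10^4

56.95 × (3.854 × 10^-2) × 3675 ÷ 0.62052 = 12998.9118401…
Multiplication/division keeps the fewest significant figures: 56.95 → 4 s.f., 3.854 × 10^-2 → 4 s.f., 3675 → 4 s.f., 0.62052 → 5 s.f.; limit is 4.
Rounded to 4 significant figures: 1.300 × 10^4.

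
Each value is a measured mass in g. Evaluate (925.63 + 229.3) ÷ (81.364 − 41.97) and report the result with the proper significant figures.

29.32

925.63 + 229.3 = 1154.93, limited to 1 d.p. → 5 s.f.; 81.364 − 41.97 = 39.394, limited to 2 d.p. → 4 s.f.
Carrying full precision, 1154.93 ÷ 39.394 = 29.3174087424…; keep min(5, 4) = 4 s.f.
Rounded to 4 significant figures: 29.32.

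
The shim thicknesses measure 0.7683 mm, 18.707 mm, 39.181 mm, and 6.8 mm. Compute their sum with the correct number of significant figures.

0.7683 mm + 18.707 mm + 39.181 mm + 6.8 mm = 65.4563 mm.
Addition/subtraction keeps the fewest decimal places: 0.7683 → 4 decimal places, 18.707 → 3 decimal places, 39.181 → 3 decimal places, 6.8 → 1 decimal place; limit is 1.
Rounded to 1 decimal place: 65.5 mm.

65.5 mm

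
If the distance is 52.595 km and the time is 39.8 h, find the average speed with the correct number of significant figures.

average speed = 52.595 km ÷ 39.8 h = 1.32148241206… km/h.
52.595 has 5 significant figures; 39.8 has 3.
Division/multiplication keeps the fewest: 3 significant figures.
Rounded: 1.32 km/h.

1.32 km/h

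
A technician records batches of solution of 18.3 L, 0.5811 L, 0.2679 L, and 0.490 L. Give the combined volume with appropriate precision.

18.3 L + 0.5811 L + 0.2679 L + 0.490 L = 19.6390 L.
Addition/subtraction keeps the fewest decimal places: 18.3 → 1 decimal place, 0.5811 → 4 decimal places, 0.2679 → 4 decimal places, 0.490 → 3 decimal places; limit is 1.
Rounded to 1 decimal place: 19.6 L.

19.6 L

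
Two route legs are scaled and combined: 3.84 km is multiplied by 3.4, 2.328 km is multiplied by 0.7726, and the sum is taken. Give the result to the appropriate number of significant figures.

15 km

3.84 × 3.4 = 13.056 → 13 km (2 s.f., last digit at the 10^0 place).
2.328 × 0.7726 = 1.7986128 → 1.799 km (4 s.f., last digit at the 10^-3 place).
Sum: 14.8546128 km; keep the coarser place, 10^0.
Result: 15 km.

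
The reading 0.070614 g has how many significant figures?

5

0.070614: leading zeros are not significant; zeros between nonzero digits are significant.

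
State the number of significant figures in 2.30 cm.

3

2.30: trailing zeros after a decimal point are significant.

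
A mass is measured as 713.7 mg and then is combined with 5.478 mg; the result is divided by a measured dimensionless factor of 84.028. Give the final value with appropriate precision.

8.559 mg

713.7 mg + 5.478 mg = 719.178 mg; the sum is limited to 1 decimal place (4 s.f.).
Carrying full precision, 719.178 ÷ 84.028 = 8.55878992717… mg; 84.028 has 5 s.f., so the result keeps min(4, 5) = 4 s.f.
Rounded to 4 significant figures: 8.559 mg.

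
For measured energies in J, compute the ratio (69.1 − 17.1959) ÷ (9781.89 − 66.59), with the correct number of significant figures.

69.1 − 17.1959 = 51.9041, limited to 1 d.p. → 3 s.f.; 9781.89 − 66.59 = 9715.30, limited to 2 d.p. → 6 s.f.
Carrying full precision, 51.9041 ÷ 9715.30 = 0.00534251129661…; keep min(3, 6) = 3 s.f.
Rounded to 3 significant figures: 0.00534.

0.00534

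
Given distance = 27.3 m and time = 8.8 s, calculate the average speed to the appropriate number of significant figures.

3.1 m/s

average speed = 27.3 m ÷ 8.8 s = 3.10227272727… m/s.
27.3 has 3 significant figures; 8.8 has 2.
Division/multiplication keeps the fewest: 2 significant figures.
Rounded: 3.1 m/s.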